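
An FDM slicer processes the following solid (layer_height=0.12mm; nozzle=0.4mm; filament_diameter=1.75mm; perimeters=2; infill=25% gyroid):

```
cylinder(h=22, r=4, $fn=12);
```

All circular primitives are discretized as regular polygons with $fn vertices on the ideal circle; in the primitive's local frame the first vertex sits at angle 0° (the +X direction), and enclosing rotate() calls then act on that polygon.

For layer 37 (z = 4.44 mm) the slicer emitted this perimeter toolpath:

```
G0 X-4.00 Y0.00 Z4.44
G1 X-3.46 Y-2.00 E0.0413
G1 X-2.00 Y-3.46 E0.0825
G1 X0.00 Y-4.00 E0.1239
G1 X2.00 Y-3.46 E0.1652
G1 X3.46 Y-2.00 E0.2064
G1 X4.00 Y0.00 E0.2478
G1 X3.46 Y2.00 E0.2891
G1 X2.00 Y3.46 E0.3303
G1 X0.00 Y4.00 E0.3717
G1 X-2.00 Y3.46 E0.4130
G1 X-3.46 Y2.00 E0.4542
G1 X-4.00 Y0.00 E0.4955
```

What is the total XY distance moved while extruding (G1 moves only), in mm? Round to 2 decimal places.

24.83 mm

Sum the Euclidean lengths of each G1 segment: total = 24.83 mm.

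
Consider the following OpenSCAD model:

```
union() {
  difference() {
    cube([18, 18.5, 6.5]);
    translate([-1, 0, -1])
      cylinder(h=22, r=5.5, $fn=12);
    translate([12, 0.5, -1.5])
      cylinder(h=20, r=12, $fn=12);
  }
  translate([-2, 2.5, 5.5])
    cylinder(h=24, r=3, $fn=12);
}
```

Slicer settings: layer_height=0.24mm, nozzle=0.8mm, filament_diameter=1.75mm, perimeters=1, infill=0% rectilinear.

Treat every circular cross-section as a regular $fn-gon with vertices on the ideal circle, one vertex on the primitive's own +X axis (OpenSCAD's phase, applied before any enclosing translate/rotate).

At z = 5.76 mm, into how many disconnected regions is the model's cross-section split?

At z = 5.76 mm: the cube (footprint 18×18.5) is included at this height; the r=5.5 cylinder at (-1, 0) gives a regular 12-gon of circumradius 5.5 (constant along its height); the cylinder at (12, 0.5): section is a regular 12-gon, circumradius r=12; After the difference (first − rest): starting from the 18×18.5 cube, the r=5.5 cylinder at (-1, 0) partially overlaps it — only the 17.32 mm² overlap (of its 90.75 mm²) is removed, clipping the outline; the r=12 cylinder at (12, 0.5) partially overlaps it — only the 169.65 mm² overlap (of its 432.00 mm²) is removed, clipping the outline — 1 connected region; the r=3 cylinder at (-2, 2.5) gives a regular 12-gon of circumradius 3 (constant along its height); Taking the union: the 2 present regions are separate (no shared area or edge), so areas and boundary lengths simply add and each stays a separate island — 2 connected regions. The result has 2 disconnected regions.

2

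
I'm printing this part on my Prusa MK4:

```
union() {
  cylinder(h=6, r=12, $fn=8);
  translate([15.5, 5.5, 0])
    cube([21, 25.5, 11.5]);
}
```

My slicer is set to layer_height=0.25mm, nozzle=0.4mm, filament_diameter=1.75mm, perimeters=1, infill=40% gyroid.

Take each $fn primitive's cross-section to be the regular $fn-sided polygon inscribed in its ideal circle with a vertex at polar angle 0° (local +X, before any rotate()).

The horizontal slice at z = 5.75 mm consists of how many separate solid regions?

2

At z = 5.75 mm: the r=12 cylinder gives a regular 8-gon of circumradius 12 (constant along its height); the cube at (15.5, 5.5) (footprint 21×25.5) is included at this height; Taking the union: the 2 present regions are separate (no shared area or edge), so areas and boundary lengths simply add and each stays a separate island — 2 connected regions. The result has 2 disconnected regions.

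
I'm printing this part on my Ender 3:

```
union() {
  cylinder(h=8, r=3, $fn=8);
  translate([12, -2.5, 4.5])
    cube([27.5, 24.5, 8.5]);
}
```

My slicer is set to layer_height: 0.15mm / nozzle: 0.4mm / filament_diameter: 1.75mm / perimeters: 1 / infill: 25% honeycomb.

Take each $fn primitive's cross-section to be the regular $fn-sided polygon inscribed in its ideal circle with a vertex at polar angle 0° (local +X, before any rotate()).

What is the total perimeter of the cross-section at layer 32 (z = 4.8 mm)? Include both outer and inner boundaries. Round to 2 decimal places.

At z = 4.8 mm: the cylinder: section is a regular 8-gon, circumradius r=3 (perimeter = 2·8·3.000·sin(180°/8) = 18.37 mm); the cube at (12, -2.5) is present — its section is the full 27.5×24.5 rectangle (perimeter 104.00 mm); Combining (union): the 2 present regions are separate (no shared area or edge), so areas and boundary lengths simply add and each stays a separate island — boundary = 122.37 mm. Overall, the cross-section has 2 separate islands. Total boundary length (outer) = 122.37 mm.

122.37 mm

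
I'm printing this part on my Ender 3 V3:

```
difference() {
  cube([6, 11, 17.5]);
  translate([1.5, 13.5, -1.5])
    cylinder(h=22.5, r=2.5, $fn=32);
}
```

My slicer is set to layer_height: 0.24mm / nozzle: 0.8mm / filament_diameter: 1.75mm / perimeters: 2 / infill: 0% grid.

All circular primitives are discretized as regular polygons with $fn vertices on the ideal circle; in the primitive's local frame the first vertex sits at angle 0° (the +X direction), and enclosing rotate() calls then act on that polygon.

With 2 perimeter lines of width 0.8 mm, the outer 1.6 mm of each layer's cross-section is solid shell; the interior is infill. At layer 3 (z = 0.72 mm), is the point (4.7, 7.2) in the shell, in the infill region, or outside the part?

shell

At z = 0.72 mm: the 6×11 cube contributes its full rectangle; the r=2.5 cylinder at (1.5, 13.5) contributes a regular 32-gon of circumradius 2.5; After the difference (first − rest): starting from the 6×11 cube, the r=2.5 cylinder at (1.5, 13.5) misses the remaining region (no effect) — 1 connected region. Overall, the cross-section is a single solid region. The nearest boundary edge runs (6.00, 11.00)→(6.00, 0.00); distance from the point to it = 1.30 mm. The point is inside the cross-section, 1.30 mm from the nearest boundary — within the 1.6 mm shell band (2 × 0.8).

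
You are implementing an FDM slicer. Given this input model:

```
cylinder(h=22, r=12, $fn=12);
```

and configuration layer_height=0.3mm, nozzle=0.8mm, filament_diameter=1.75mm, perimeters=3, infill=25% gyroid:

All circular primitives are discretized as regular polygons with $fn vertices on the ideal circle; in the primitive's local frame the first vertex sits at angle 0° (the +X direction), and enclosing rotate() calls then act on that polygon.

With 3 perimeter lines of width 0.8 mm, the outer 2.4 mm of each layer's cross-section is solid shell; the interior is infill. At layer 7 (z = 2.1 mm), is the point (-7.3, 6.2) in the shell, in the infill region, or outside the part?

At z = 2.1 mm: the r=12 cylinder contributes a regular 12-gon of circumradius 12. Overall, the cross-section is a single solid region. The nearest boundary edge runs (-6.00, 10.39)→(-10.39, 6.00); distance from the point to it = 2.05 mm. The point is inside the cross-section, 2.05 mm from the nearest boundary — within the 2.4 mm shell band (3 × 0.8).

shell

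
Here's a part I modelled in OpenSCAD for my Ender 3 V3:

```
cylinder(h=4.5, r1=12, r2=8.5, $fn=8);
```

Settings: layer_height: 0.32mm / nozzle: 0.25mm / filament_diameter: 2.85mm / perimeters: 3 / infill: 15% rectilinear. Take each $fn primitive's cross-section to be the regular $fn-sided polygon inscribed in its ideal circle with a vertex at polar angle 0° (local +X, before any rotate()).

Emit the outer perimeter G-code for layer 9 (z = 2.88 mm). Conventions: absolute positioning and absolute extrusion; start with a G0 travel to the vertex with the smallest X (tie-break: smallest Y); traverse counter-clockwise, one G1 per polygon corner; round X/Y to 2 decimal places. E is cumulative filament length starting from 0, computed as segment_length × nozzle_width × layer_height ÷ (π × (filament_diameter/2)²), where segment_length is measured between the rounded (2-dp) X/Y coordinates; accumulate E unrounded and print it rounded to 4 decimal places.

At z = 2.88 mm: the cone: at t=0.640 of its height the radius interpolates to r₁+(r₂−r₁)t = 9.760, giving a regular 8-gon of that circumradius. The outline is a single polygon with 8 vertices. Extrusion per mm of travel: 0.25 × 0.32 / (π × 1.425²) = 0.012540. Accumulating E over each segment gives final E = 0.7493.

G0 X-9.76 Y0.00 Z2.88
G1 X-6.90 Y-6.90 E0.0937
G1 X0.00 Y-9.76 E0.1873
G1 X6.90 Y-6.90 E0.2810
G1 X9.76 Y0.00 E0.3747
G1 X6.90 Y6.90 E0.4683
G1 X0.00 Y9.76 E0.5620
G1 X-6.90 Y6.90 E0.6557
G1 X-9.76 Y0.00 E0.7493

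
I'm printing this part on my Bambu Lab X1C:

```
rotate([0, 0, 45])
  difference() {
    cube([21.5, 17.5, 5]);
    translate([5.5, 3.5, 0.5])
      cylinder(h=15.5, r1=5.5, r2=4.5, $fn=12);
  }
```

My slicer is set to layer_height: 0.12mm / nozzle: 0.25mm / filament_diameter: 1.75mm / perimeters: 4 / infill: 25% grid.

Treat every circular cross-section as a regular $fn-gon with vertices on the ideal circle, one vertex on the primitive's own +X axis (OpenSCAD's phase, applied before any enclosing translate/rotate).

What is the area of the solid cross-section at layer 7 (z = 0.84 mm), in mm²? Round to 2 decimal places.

296.60 mm²

At z = 0.84 mm: the cube is present — its section is the full 21.5×17.5 rectangle (area 376.25 mm²); the cone at (5.5, 3.5) (r1=5.5→r2=4.5) has section circumradius 5.478 here — a regular 12-gon (area = (12/2)·5.478²·sin(360°/12) = 90.03 mm²); Taking the first minus the rest: starting from the 21.5×17.5 cube (376.25 mm²), the cone at (5.5, 3.5) partially overlaps it — only the 79.65 mm² overlap (of its 90.03 mm²) is removed, clipping the outline — area = 296.60 mm²; (rotated 45° about Z; rotation is an isometry so areas/perimeters/island counts are preserved). Overall, the cross-section is a single solid region. Net area = 296.60 mm².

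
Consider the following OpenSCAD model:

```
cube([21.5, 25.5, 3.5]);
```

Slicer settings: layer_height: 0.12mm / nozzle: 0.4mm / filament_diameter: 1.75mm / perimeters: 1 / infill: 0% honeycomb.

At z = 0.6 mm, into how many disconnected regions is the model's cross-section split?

1

At z = 0.6 mm: the 21.5×25.5 cube contributes its full rectangle. The result has 1 disconnected region.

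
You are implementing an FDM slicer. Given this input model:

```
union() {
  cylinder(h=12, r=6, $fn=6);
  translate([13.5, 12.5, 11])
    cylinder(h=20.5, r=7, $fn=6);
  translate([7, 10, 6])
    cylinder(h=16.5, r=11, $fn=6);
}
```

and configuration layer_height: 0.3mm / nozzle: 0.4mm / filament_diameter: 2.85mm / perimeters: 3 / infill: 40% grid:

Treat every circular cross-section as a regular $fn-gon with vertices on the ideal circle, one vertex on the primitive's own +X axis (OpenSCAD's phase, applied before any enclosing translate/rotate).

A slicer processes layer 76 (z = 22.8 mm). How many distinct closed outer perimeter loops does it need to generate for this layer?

At z = 22.8 mm: the cylinder is not intersected at this z (z outside [0, 12]); the cylinder at (13.5, 12.5): section is a regular 6-gon, circumradius r=7; the cylinder at (7, 10) is absent (z outside [6, 22.5]); Combining (union): only the r=7 cylinder at (13.5, 12.5) is present, so the union is just that shape — 1 connected region. The result has 1 disconnected region.

1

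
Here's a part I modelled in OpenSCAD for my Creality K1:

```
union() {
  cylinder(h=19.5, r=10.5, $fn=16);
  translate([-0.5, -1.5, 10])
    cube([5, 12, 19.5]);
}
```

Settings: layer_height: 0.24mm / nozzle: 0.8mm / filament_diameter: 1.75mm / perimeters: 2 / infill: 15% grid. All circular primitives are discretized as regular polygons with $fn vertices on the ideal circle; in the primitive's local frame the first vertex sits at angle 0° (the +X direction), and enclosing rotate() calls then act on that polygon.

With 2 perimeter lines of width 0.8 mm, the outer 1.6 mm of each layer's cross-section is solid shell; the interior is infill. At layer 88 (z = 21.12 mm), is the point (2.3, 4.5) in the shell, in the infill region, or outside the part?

At z = 21.12 mm: the cylinder does not reach this height (z outside [0, 19.5]); the cube at (-0.5, -1.5) (footprint 5×12) is included at this height; Combining (union): only the 5×12 cube at (-0.5, -1.5) is present, so the union is just that shape — 1 connected region. Overall, the cross-section is a single solid region. The nearest boundary edge runs (4.50, -1.50)→(4.50, 10.50); distance from the point to it = 2.20 mm. The point is inside the cross-section and 2.20 mm from the nearest boundary — more than the 1.6 mm shell width (2 × 0.8), so it's in the infill interior.

infill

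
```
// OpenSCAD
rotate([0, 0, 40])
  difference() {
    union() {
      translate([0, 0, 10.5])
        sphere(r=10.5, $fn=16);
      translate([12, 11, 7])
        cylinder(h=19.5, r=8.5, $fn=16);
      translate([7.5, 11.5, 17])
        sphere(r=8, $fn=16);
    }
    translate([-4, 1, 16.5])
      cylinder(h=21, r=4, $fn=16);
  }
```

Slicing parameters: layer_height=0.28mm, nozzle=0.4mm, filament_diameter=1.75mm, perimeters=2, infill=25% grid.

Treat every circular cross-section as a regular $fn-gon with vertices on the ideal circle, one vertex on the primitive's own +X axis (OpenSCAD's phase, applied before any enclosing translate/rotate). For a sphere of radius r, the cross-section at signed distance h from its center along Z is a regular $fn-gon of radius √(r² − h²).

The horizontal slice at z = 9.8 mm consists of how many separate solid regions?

1

At z = 9.8 mm: the r=10.5 sphere slices to a regular 16-gon of circumradius 10.477 (√(r²−h²) with h=0.7 from center); the cylinder at (12, 11): section is a regular 16-gon, circumradius r=8.5; the sphere at (7.5, 11.5): section is a regular 16-gon, circumradius = √(r²−h²) = √(8²−7.2²) = 3.487; Combining (union): the regions partially overlap (shared area 52.59 mm²), so overlapping operands fuse into one piece — 1 connected region; the cylinder at (-4, 1) is not intersected at this z (z outside [16.5, 37.5]); After the difference (first − rest): none of the subtracted shapes is present at this height, so that combined region is unchanged — 1 connected region; (rotated 40° about Z; rotation is an isometry so areas/perimeters/island counts are preserved). The result has 1 disconnected region.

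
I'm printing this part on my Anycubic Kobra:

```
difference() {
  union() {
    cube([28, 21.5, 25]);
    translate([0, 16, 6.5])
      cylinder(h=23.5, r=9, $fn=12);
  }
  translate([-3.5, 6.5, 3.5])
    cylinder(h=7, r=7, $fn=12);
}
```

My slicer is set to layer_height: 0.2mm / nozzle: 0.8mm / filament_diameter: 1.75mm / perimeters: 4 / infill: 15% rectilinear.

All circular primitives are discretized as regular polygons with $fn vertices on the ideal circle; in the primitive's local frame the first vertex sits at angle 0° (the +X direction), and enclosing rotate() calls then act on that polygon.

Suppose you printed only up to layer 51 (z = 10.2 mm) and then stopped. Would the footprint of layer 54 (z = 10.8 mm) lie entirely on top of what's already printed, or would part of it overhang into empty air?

Compare the two slices. At z = 10.2: the cube is present — its section is the full 28×21.5 rectangle (area 602.00 mm²); the r=9 cylinder at (0, 16) contributes a regular 12-gon of circumradius 9 (area = (12/2)·9.000²·sin(360°/12) = 243.00 mm²); Merging all regions: the regions partially overlap — summed areas 845.00 mm² minus the doubly-counted overlap 105.83 mm² gives 739.17 mm² — area = 739.17 mm²; the cylinder at (-3.5, 6.5): section is a regular 12-gon, circumradius r=7 (area = (12/2)·7.000²·sin(360°/12) = 147.00 mm²); Taking the first minus the rest: starting from the result so far (739.17 mm²), the r=7 cylinder at (-3.5, 6.5) partially overlaps it — only the 62.00 mm² overlap (of its 147.00 mm²) is removed, clipping the outline — area = 677.17 mm². At z = 10.8: the cube is present — its section is the full 28×21.5 rectangle (area 602.00 mm²); the r=9 cylinder at (0, 16) contributes a regular 12-gon of circumradius 9 (area = (12/2)·9.000²·sin(360°/12) = 243.00 mm²); Combining (union): the regions partially overlap — summed areas 845.00 mm² minus the doubly-counted overlap 105.83 mm² gives 739.17 mm² — area = 739.17 mm²; the cylinder at (-3.5, 6.5) is absent (z outside [3.5, 10.5]); After the difference (first − rest): none of the subtracted shapes is present at this height, so the result so far is unchanged — area = 739.17 mm². Checking containment: at z = 10.8 the cross-section extends beyond the z = 10.2 cross-section by about 62.00 mm².

part overhangs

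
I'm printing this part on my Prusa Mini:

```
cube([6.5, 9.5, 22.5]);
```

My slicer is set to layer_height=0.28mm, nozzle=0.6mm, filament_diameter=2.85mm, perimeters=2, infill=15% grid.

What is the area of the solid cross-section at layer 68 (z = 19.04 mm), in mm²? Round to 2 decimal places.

61.75 mm²

At z = 19.04 mm: the cube is present — its section is the full 6.5×9.5 rectangle (area 61.75 mm²). Overall, the cross-section is a single solid region. Net area = 61.75 mm².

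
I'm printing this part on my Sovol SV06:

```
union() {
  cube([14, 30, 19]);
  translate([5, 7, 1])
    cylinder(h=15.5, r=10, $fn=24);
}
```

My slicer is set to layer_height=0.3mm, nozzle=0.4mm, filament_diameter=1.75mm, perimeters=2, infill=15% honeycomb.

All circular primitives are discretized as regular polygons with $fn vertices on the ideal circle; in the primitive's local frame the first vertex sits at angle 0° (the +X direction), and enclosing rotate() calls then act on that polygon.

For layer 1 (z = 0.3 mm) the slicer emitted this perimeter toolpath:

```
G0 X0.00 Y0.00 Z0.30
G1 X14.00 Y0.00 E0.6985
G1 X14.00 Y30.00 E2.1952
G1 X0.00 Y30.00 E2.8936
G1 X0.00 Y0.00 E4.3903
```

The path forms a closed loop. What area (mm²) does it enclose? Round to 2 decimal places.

Apply the shoelace formula to the sequence of (X, Y) vertices; enclosed area = 420.00 mm².

420.00 mm²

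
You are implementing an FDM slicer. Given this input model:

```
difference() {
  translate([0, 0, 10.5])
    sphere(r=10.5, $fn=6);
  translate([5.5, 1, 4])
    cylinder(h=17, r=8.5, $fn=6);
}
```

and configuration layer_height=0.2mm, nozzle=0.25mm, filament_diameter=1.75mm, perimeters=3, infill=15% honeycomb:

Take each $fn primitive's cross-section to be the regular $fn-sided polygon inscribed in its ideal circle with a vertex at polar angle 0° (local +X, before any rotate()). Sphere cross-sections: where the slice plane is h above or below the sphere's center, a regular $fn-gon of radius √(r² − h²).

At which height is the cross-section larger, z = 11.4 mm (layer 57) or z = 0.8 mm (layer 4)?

layer 57 (z = 11.4 mm)

Layer 57 (z = 11.4): the r=10.5 sphere contributes a regular 6-gon of circumradius √(10.5²−0.9²) = 10.461 (area = (6/2)·10.461²·sin(360°/6) = 284.33 mm²); the r=8.5 cylinder at (5.5, 1) contributes a regular 6-gon of circumradius 8.5 (area = (6/2)·8.500²·sin(360°/6) = 187.71 mm²); Taking the first minus the rest: starting from the r=10.5 sphere (284.33 mm²), the r=8.5 cylinder at (5.5, 1) partially overlaps it — only the 135.04 mm² overlap (of its 187.71 mm²) is removed, clipping the outline — area = 149.30 mm². So its area = 149.30 mm². Layer 4 (z = 0.8): the sphere: section is a regular 6-gon, circumradius = √(r²−h²) = √(10.5²−9.7²) = 4.020 (area = (6/2)·4.020²·sin(360°/6) = 41.98 mm²); the cylinder at (5.5, 1) is absent (z outside [4, 21]); Taking the first minus the rest: none of the subtracted shapes is present at this height, so the r=10.5 sphere is unchanged — area = 41.98 mm². So its area = 41.98 mm². Layer 57 is larger (149.30 vs 41.98 mm²).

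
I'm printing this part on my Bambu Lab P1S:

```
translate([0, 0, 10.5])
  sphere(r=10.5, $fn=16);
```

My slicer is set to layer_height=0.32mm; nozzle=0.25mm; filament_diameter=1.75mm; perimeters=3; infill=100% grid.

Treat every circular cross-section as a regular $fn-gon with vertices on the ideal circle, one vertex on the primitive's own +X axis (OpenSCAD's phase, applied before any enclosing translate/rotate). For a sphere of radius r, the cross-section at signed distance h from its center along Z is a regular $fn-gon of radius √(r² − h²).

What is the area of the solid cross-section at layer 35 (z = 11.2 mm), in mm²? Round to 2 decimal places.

At z = 11.2 mm: the r=10.5 sphere slices to a regular 16-gon of circumradius 10.477 (√(r²−h²) with h=0.7 from center) (area = (16/2)·10.477²·sin(360°/16) = 336.03 mm²). Overall, the cross-section is a single solid region. Net area = 336.03 mm².

336.03 mm²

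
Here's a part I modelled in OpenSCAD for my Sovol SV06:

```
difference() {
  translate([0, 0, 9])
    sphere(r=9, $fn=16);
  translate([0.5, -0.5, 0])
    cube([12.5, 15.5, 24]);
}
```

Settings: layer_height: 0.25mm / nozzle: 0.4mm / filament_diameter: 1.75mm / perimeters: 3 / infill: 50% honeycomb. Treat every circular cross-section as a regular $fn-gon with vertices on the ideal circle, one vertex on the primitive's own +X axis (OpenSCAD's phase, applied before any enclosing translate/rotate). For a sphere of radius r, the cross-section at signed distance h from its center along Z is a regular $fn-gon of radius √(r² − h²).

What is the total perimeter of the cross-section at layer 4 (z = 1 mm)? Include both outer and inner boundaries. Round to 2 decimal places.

At z = 1 mm: the r=9 sphere contributes a regular 16-gon of circumradius √(9²−8²) = 4.123 (perimeter = 2·16·4.123·sin(180°/16) = 25.74 mm); the cube at (0.5, -0.5) (footprint 12.5×15.5) is included at this height (perimeter 56.00 mm); Taking the first minus the rest: starting from the r=9 sphere, the 12.5×15.5 cube at (0.5, -0.5) partially overlaps it — only the 12.76 mm² overlap (of its 193.75 mm²) is removed, clipping the outline — boundary = 27.35 mm. Overall, the cross-section is a single solid region. Total boundary length (outer) = 27.35 mm.

27.35 mm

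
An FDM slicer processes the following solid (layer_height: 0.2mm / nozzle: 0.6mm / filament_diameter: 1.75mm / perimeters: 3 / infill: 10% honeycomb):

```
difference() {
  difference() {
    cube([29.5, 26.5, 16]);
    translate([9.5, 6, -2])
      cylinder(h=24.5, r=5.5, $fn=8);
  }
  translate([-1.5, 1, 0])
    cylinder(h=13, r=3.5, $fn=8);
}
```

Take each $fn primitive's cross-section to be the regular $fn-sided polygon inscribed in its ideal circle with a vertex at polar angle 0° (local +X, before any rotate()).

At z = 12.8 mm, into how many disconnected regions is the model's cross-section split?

At z = 12.8 mm: the cube (footprint 29.5×26.5) is included at this height; the r=5.5 cylinder at (9.5, 6) gives a regular 8-gon of circumradius 5.5 (constant along its height); Taking the first minus the rest: starting from the 29.5×26.5 cube, the r=5.5 cylinder at (9.5, 6) lies wholly inside it (removes its full 85.56 mm² and its 33.68 mm outline becomes a hole wall) — 1 connected region with 1 hole; the r=3.5 cylinder at (-1.5, 1) gives a regular 8-gon of circumradius 3.5 (constant along its height); After the difference (first − rest): starting from the result so far, the r=3.5 cylinder at (-1.5, 1) partially overlaps it — only the 5.67 mm² overlap (of its 34.65 mm²) is removed, clipping the outline — 1 connected region with 1 hole. The result has 1 disconnected region.

1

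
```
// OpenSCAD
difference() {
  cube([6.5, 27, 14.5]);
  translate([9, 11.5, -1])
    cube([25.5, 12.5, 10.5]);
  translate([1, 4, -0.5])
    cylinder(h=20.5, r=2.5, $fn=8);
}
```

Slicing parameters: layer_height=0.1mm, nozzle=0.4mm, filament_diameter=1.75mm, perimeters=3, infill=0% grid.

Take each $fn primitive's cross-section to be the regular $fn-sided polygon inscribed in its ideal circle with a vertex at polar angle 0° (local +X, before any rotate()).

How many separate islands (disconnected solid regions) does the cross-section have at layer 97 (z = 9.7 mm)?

At z = 9.7 mm: the cube is present — its section is the full 6.5×27 rectangle; the cube at (9, 11.5) is absent (z outside [-1, 9.5]); the cylinder at (1, 4): section is a regular 8-gon, circumradius r=2.5; After the difference (first − rest): starting from the 6.5×27 cube, the r=2.5 cylinder at (1, 4) partially overlaps it — only the 13.42 mm² overlap (of its 17.68 mm²) is removed, clipping the outline — 1 connected region. Overall, the cross-section is a single solid region. Island count = 1.

1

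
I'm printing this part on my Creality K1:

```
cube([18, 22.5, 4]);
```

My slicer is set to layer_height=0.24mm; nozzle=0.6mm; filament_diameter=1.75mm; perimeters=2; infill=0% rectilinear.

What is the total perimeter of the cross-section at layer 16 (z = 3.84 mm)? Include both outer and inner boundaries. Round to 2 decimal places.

81.00 mm

At z = 3.84 mm: the cube is present — its section is the full 18×22.5 rectangle (perimeter 81.00 mm). Overall, the cross-section is a single solid region. Total boundary length (outer) = 81.00 mm.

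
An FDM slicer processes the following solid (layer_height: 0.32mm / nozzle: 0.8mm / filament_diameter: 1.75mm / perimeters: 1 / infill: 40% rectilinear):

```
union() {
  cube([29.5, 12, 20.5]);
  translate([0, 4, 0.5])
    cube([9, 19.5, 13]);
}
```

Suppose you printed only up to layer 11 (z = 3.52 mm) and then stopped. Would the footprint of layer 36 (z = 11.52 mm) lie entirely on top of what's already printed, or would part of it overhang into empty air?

Compare the two slices. At z = 3.52: the cube (footprint 29.5×12) is included at this height (area 354.00 mm²); the cube at (0, 4) (footprint 9×19.5) is included at this height (area 175.50 mm²); Taking the union: the regions partially overlap — summed areas 529.50 mm² minus the doubly-counted overlap 72.00 mm² gives 457.50 mm² — area = 457.50 mm². At z = 11.52: the cube is present — its section is the full 29.5×12 rectangle (area 354.00 mm²); the cube at (0, 4) is present — its section is the full 9×19.5 rectangle (area 175.50 mm²); Merging all regions: the regions partially overlap — summed areas 529.50 mm² minus the doubly-counted overlap 72.00 mm² gives 457.50 mm² — area = 457.50 mm². Checking containment: the cross-section at z = 11.52 is a subset of the cross-section at z = 3.52.

entirely on top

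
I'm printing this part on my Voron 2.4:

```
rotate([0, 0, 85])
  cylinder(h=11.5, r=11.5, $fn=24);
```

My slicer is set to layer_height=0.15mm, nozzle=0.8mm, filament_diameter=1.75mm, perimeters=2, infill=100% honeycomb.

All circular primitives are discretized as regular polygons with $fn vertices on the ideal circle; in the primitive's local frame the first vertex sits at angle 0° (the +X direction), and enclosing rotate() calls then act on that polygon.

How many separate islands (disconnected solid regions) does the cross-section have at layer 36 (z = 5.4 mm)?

At z = 5.4 mm: the cylinder: section is a regular 24-gon, circumradius r=11.5; (whole slice rotated 85° about Z — lengths, areas and connectivity unchanged). Overall, the cross-section is a single solid region. Island count = 1.

1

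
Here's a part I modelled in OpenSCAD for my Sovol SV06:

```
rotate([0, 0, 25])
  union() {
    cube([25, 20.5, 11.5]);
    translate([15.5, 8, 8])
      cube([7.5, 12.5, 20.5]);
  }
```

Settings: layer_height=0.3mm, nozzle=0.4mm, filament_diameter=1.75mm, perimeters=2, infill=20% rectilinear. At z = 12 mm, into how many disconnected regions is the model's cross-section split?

At z = 12 mm: the cube is absent (z outside [0, 11.5]); the 7.5×12.5 cube at (15.5, 8) contributes its full rectangle; Combining (union): only the 7.5×12.5 cube at (15.5, 8) is present, so the union is just that shape — 1 connected region; (whole slice rotated 25° about Z — lengths, areas and connectivity unchanged). The result has 1 disconnected region.

1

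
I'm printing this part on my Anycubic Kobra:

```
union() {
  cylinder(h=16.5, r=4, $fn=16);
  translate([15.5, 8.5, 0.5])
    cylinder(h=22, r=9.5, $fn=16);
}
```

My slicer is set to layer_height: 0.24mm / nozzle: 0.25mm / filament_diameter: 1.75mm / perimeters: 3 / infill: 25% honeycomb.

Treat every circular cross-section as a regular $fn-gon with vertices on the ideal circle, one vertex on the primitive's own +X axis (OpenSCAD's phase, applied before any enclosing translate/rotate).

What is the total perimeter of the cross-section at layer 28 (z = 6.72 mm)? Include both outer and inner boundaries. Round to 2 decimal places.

At z = 6.72 mm: the r=4 cylinder gives a regular 16-gon of circumradius 4 (constant along its height) (perimeter = 2·16·4.000·sin(180°/16) = 24.97 mm); the r=9.5 cylinder at (15.5, 8.5) contributes a regular 16-gon of circumradius 9.5 (perimeter = 2·16·9.500·sin(180°/16) = 59.31 mm); Merging all regions: the 2 present regions are separate (no shared area or edge), so areas and boundary lengths simply add and each stays a separate island — boundary = 84.28 mm. Overall, the cross-section has 2 separate islands. Total boundary length (outer) = 84.28 mm.

84.28 mm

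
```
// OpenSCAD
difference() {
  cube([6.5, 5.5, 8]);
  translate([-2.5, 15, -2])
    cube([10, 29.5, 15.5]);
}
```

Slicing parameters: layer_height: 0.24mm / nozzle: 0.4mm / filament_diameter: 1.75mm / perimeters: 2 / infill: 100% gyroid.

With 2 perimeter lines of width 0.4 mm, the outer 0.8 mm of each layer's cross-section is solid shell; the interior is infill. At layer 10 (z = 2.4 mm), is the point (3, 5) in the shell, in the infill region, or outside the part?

shell

At z = 2.4 mm: the cube (footprint 6.5×5.5) is included at this height; the 10×29.5 cube at (-2.5, 15) contributes its full rectangle; Taking the first minus the rest: starting from the 6.5×5.5 cube, the 10×29.5 cube at (-2.5, 15) misses the remaining region (no effect) — 1 connected region. Overall, the cross-section is a single solid region. The nearest boundary edge runs (0.00, 5.50)→(6.50, 5.50); distance from the point to it = 0.50 mm. The point is inside the cross-section, 0.50 mm from the nearest boundary — within the 0.8 mm shell band (2 × 0.4).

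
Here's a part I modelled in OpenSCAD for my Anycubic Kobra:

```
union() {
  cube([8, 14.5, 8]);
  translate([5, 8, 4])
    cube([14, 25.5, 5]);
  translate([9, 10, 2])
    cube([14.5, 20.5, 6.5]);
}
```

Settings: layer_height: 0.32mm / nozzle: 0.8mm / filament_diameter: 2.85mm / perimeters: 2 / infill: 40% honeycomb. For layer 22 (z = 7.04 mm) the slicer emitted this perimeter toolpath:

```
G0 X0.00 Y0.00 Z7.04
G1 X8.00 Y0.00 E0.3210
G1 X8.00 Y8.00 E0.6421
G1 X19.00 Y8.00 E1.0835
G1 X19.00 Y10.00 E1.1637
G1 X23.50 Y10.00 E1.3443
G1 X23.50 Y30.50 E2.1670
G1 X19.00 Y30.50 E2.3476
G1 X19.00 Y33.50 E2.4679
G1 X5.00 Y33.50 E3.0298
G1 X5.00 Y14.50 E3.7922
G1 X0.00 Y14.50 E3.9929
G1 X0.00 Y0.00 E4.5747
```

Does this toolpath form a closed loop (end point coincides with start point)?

Start point (G0): (0.00, 0.00). End point (last G1): the path returns to the start — closed.

yes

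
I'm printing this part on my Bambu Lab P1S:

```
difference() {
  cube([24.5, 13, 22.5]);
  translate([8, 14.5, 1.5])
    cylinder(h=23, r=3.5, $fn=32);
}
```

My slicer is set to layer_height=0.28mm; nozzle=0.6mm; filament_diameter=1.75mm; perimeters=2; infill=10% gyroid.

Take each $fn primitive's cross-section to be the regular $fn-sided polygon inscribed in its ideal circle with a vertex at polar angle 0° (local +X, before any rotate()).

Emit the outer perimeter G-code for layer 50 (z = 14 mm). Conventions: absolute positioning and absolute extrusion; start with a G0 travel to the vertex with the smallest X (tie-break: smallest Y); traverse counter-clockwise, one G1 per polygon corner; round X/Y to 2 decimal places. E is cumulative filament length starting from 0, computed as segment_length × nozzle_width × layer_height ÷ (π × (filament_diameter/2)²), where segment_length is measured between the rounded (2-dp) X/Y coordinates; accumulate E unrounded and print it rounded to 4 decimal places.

At z = 14 mm: the cube (footprint 24.5×13) is included at this height; the r=3.5 cylinder at (8, 14.5) gives a regular 32-gon of circumradius 3.5 (constant along its height); Subtracting the remaining from the first: starting from the 24.5×13 cube, the r=3.5 cylinder at (8, 14.5) partially overlaps it — only the 8.98 mm² overlap (of its 38.24 mm²) is removed, clipping the outline — 1 connected region. The outline is a single polygon with 17 vertices. Extrusion per mm of travel: 0.6 × 0.28 / (π × 0.875²) = 0.069846. Accumulating E over each segment gives final E = 5.3477.

G0 X0.00 Y0.00 Z14.00
G1 X24.50 Y0.00 E1.7112
G1 X24.50 Y13.00 E2.6192
G1 X11.15 Y13.00 E3.5517
G1 X10.91 Y12.56 E3.5867
G1 X10.47 Y12.03 E3.6348
G1 X9.94 Y11.59 E3.6829
G1 X9.34 Y11.27 E3.7304
G1 X8.68 Y11.07 E3.7786
G1 X8.00 Y11.00 E3.8263
G1 X7.32 Y11.07 E3.8741
G1 X6.66 Y11.27 E3.9222
G1 X6.06 Y11.59 E3.9697
G1 X5.53 Y12.03 E4.0179
G1 X5.09 Y12.56 E4.0660
G1 X4.85 Y13.00 E4.1010
G1 X0.00 Y13.00 E4.4397
G1 X0.00 Y0.00 E5.3477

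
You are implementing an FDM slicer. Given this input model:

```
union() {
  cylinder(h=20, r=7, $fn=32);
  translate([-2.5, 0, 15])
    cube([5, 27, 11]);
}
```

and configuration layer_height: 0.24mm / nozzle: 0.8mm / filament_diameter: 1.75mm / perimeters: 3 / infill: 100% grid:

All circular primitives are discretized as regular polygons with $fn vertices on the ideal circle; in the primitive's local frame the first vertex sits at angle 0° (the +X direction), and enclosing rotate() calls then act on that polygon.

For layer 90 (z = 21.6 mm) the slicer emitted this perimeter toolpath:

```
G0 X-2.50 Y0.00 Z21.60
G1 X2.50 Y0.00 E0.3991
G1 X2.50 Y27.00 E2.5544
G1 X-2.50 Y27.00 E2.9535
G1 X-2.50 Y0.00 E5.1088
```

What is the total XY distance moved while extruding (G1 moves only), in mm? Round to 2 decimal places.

Sum the Euclidean lengths of each G1 segment: total = 64.00 mm.

64.00 mm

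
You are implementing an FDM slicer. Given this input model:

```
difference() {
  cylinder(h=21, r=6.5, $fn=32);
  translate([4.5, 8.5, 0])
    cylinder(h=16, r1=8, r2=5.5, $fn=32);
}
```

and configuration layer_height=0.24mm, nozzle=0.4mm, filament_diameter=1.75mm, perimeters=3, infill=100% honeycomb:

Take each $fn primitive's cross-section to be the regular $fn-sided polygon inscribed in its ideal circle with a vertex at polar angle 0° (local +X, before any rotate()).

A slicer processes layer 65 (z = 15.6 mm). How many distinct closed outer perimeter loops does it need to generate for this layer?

1

At z = 15.6 mm: the r=6.5 cylinder gives a regular 32-gon of circumradius 6.5 (constant along its height); the cone at (4.5, 8.5) contributes a regular 32-gon of circumradius 5.562 (interpolated between r1=8 and r2=5.5 at t=0.975); After the difference (first − rest): starting from the r=6.5 cylinder, the cone at (4.5, 8.5) partially overlaps it — only the 11.78 mm² overlap (of its 96.58 mm²) is removed, clipping the outline — 1 connected region. The result has 1 disconnected region.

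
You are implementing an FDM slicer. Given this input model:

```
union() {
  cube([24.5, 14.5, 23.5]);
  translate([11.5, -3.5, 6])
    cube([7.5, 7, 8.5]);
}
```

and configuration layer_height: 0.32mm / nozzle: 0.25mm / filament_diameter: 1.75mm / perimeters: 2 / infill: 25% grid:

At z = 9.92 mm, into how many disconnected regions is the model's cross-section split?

1

At z = 9.92 mm: the 24.5×14.5 cube contributes its full rectangle; the 7.5×7 cube at (11.5, -3.5) contributes its full rectangle; Merging all regions: the regions partially overlap (shared area 26.25 mm²), so overlapping operands fuse into one piece — 1 connected region. The result has 1 disconnected region.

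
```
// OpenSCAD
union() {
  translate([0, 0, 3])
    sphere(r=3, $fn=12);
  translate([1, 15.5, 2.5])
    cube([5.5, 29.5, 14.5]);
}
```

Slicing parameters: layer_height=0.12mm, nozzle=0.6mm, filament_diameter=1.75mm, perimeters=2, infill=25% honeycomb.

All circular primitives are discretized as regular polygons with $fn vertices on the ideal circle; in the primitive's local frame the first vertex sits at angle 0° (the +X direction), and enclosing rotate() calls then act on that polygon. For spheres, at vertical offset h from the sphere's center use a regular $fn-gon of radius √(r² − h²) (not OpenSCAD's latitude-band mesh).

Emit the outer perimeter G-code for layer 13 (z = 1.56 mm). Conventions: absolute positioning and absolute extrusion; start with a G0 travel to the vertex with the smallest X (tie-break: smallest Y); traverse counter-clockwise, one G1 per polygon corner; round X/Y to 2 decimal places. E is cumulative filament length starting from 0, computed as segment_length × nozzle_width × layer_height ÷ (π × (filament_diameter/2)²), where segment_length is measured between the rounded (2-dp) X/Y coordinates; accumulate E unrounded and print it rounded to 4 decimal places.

G0 X-2.63 Y0.00 Z1.56
G1 X-2.28 Y-1.32 E0.0409
G1 X-1.32 Y-2.28 E0.0815
G1 X0.00 Y-2.63 E0.1224
G1 X1.32 Y-2.28 E0.1633
G1 X2.28 Y-1.32 E0.2039
G1 X2.63 Y0.00 E0.2448
G1 X2.28 Y1.32 E0.2857
G1 X1.32 Y2.28 E0.3263
G1 X0.00 Y2.63 E0.3672
G1 X-1.32 Y2.28 E0.4081
G1 X-2.28 Y1.32 E0.4487
G1 X-2.63 Y0.00 E0.4896

At z = 1.56 mm: the r=3 sphere contributes a regular 12-gon of circumradius √(3²−1.44²) = 2.632; the cube at (1, 15.5) is not intersected at this z (z outside [2.5, 17]); Taking the union: only the r=3 sphere is present, so the union is just that shape — 1 connected region. The outline is a single polygon with 12 vertices. Extrusion per mm of travel: 0.6 × 0.12 / (π × 0.875²) = 0.029934. Accumulating E over each segment gives final E = 0.4896.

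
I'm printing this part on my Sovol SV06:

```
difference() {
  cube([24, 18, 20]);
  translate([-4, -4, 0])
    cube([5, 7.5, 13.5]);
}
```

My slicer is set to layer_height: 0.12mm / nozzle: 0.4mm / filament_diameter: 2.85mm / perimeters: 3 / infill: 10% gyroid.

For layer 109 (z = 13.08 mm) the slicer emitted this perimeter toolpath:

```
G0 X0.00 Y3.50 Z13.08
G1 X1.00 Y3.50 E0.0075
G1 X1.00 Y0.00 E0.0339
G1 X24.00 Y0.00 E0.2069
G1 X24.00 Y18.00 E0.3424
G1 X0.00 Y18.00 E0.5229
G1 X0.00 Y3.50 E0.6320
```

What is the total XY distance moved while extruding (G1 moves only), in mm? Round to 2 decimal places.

84.00 mm

Sum the Euclidean lengths of each G1 segment: total = 84.00 mm.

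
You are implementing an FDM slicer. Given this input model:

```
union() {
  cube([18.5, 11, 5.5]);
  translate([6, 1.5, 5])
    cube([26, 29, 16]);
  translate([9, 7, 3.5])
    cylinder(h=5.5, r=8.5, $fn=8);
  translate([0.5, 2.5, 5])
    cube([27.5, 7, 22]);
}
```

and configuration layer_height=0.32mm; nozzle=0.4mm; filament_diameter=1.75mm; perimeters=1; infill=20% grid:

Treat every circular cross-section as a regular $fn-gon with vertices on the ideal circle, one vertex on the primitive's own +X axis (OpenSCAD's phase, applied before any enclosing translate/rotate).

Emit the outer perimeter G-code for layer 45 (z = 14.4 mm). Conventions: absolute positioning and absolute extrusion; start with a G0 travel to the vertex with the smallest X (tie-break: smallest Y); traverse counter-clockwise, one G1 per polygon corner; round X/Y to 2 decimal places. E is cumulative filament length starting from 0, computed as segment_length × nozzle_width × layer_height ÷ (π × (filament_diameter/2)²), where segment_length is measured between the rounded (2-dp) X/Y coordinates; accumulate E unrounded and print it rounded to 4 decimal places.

At z = 14.4 mm: the cube does not reach this height (z outside [0, 5.5]); the cube at (6, 1.5) is present — its section is the full 26×29 rectangle; the cylinder at (9, 7) does not reach this height (z outside [3.5, 9]); the cube at (0.5, 2.5) is present — its section is the full 27.5×7 rectangle; Combining (union): the regions partially overlap (shared area 154.00 mm²), so overlapping operands fuse into one piece — 1 connected region. The outline is a single polygon with 8 vertices. Extrusion per mm of travel: 0.4 × 0.32 / (π × 0.875²) = 0.053216. Accumulating E over each segment gives final E = 6.4392.

G0 X0.50 Y2.50 Z14.40
G1 X6.00 Y2.50 E0.2927
G1 X6.00 Y1.50 E0.3459
G1 X32.00 Y1.50 E1.7295
G1 X32.00 Y30.50 E3.2728
G1 X6.00 Y30.50 E4.6564
G1 X6.00 Y9.50 E5.7740
G1 X0.50 Y9.50 E6.0666
G1 X0.50 Y2.50 E6.4392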